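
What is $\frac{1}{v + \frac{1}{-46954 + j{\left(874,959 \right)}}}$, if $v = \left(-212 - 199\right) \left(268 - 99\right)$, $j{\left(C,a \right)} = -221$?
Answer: $- \frac{47175}{3276728326} \approx -1.4397 \cdot 10^{-5}$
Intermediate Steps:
$v = -69459$ ($v = \left(-411\right) 169 = -69459$)
$\frac{1}{v + \frac{1}{-46954 + j{\left(874,959 \right)}}} = \frac{1}{-69459 + \frac{1}{-46954 - 221}} = \frac{1}{-69459 + \frac{1}{-47175}} = \frac{1}{-69459 - \frac{1}{47175}} = \frac{1}{- \frac{3276728326}{47175}} = - \frac{47175}{3276728326}$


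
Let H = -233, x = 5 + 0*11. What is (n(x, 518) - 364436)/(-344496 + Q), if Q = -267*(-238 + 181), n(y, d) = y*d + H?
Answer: 120693/109759 ≈ 1.0996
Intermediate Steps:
x = 5 (x = 5 + 0 = 5)
n(y, d) = -233 + d*y (n(y, d) = y*d - 233 = d*y - 233 = -233 + d*y)
Q = 15219 (Q = -267*(-57) = 15219)
(n(x, 518) - 364436)/(-344496 + Q) = ((-233 + 518*5) - 364436)/(-344496 + 15219) = ((-233 + 2590) - 364436)/(-329277) = (2357 - 364436)*(-1/329277) = -362079*(-1/329277) = 120693/109759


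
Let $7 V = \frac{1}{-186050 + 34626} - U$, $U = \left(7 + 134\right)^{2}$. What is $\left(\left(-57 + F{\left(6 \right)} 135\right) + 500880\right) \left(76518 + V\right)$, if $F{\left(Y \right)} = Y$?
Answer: $\frac{39175616486545407}{1059968} \approx 3.6959 \cdot 10^{10}$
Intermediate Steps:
$U = 19881$ ($U = 141^{2} = 19881$)
$V = - \frac{3010460545}{1059968}$ ($V = \frac{\frac{1}{-186050 + 34626} - 19881}{7} = \frac{\frac{1}{-151424} - 19881}{7} = \frac{- \frac{1}{151424} - 19881}{7} = \frac{1}{7} \left(- \frac{3010460545}{151424}\right) = - \frac{3010460545}{1059968} \approx -2840.1$)
$\left(\left(-57 + F{\left(6 \right)} 135\right) + 500880\right) \left(76518 + V\right) = \left(\left(-57 + 6 \cdot 135\right) + 500880\right) \left(76518 - \frac{3010460545}{1059968}\right) = \left(\left(-57 + 810\right) + 500880\right) \frac{78096170879}{1059968} = \left(753 + 500880\right) \frac{78096170879}{1059968} = 501633 \cdot \frac{78096170879}{1059968} = \frac{39175616486545407}{1059968}$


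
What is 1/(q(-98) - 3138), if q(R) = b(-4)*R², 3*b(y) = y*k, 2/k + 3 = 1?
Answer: 3/29002 ≈ 0.00010344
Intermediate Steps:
k = -1 (k = 2/(-3 + 1) = 2/(-2) = 2*(-½) = -1)
b(y) = -y/3 (b(y) = (y*(-1))/3 = (-y)/3 = -y/3)
q(R) = 4*R²/3 (q(R) = (-⅓*(-4))*R² = 4*R²/3)
1/(q(-98) - 3138) = 1/((4/3)*(-98)² - 3138) = 1/((4/3)*9604 - 3138) = 1/(38416/3 - 3138) = 1/(29002/3) = 3/29002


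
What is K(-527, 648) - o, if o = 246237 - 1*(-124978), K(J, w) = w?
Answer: -370567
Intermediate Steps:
o = 371215 (o = 246237 + 124978 = 371215)
K(-527, 648) - o = 648 - 1*371215 = 648 - 371215 = -370567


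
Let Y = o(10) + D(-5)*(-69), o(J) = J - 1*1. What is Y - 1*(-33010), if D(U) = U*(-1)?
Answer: 32674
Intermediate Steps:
D(U) = -U
o(J) = -1 + J (o(J) = J - 1 = -1 + J)
Y = -336 (Y = (-1 + 10) - 1*(-5)*(-69) = 9 + 5*(-69) = 9 - 345 = -336)
Y - 1*(-33010) = -336 - 1*(-33010) = -336 + 33010 = 32674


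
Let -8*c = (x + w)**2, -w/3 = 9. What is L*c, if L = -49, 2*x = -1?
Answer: 148225/32 ≈ 4632.0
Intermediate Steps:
w = -27 (w = -3*9 = -27)
x = -1/2 (x = (1/2)*(-1) = -1/2 ≈ -0.50000)
c = -3025/32 (c = -(-1/2 - 27)**2/8 = -(-55/2)**2/8 = -1/8*3025/4 = -3025/32 ≈ -94.531)
L*c = -49*(-3025/32) = 148225/32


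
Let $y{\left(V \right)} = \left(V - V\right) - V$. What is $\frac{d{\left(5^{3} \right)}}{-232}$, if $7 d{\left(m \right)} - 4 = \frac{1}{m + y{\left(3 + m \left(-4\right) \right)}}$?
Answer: $- \frac{2489}{1010128} \approx -0.002464$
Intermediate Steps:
$y{\left(V \right)} = - V$ ($y{\left(V \right)} = 0 - V = - V$)
$d{\left(m \right)} = \frac{4}{7} + \frac{1}{7 \left(-3 + 5 m\right)}$ ($d{\left(m \right)} = \frac{4}{7} + \frac{1}{7 \left(m - \left(3 + m \left(-4\right)\right)\right)} = \frac{4}{7} + \frac{1}{7 \left(m - \left(3 - 4 m\right)\right)} = \frac{4}{7} + \frac{1}{7 \left(m + \left(-3 + 4 m\right)\right)} = \frac{4}{7} + \frac{1}{7 \left(-3 + 5 m\right)}$)
$\frac{d{\left(5^{3} \right)}}{-232} = \frac{\frac{1}{7} \frac{1}{-3 + 5 \cdot 5^{3}} \left(-11 + 20 \cdot 5^{3}\right)}{-232} = \frac{-11 + 20 \cdot 125}{7 \left(-3 + 5 \cdot 125\right)} \left(- \frac{1}{232}\right) = \frac{-11 + 2500}{7 \left(-3 + 625\right)} \left(- \frac{1}{232}\right) = \frac{1}{7} \cdot \frac{1}{622} \cdot 2489 \left(- \frac{1}{232}\right) = \frac{2489}{4354} \left(- \frac{1}{232}\right) = - \frac{2489}{1010128}$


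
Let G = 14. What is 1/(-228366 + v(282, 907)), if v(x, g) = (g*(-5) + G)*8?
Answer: -1/264534 ≈ -3.7802e-6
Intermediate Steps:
v(x, g) = 112 - 40*g (v(x, g) = (g*(-5) + 14)*8 = (-5*g + 14)*8 = (14 - 5*g)*8 = 112 - 40*g)
1/(-228366 + v(282, 907)) = 1/(-228366 + (112 - 40*907)) = 1/(-228366 + (112 - 36280)) = 1/(-228366 - 36168) = 1/(-264534) = -1/264534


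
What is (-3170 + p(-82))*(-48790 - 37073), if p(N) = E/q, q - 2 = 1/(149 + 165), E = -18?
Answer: 171690109266/629 ≈ 2.7296e+8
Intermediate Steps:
q = 629/314 (q = 2 + 1/(149 + 165) = 2 + 1/314 = 629/314 ≈ 2.0032)
p(N) = -5652/629 (p(N) = -18/629/314 = -18*314/629 = -5652/629)
(-3170 + p(-82))*(-48790 - 37073) = (-3170 - 5652/629)*(-48790 - 37073) = -1999582/629*(-85863) = 171690109266/629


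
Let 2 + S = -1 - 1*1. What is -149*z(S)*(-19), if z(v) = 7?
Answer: 19817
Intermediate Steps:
S = -4 (S = -2 + (-1 - 1*1) = -2 + (-1 - 1) = -2 - 2 = -4)
-149*z(S)*(-19) = -149*7*(-19) = -1043*(-19) = 19817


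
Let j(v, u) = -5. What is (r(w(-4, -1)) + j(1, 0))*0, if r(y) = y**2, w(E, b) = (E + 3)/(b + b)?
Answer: 0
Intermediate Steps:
w(E, b) = (3 + E)/(2*b) (w(E, b) = (3 + E)/((2*b)) = (3 + E)*(1/(2*b)) = (3 + E)/(2*b))
(r(w(-4, -1)) + j(1, 0))*0 = (((1/2)*(3 - 4)/(-1))**2 - 5)*0 = (((1/2)*(-1)*(-1))**2 - 5)*0 = ((1/2)**2 - 5)*0 = (1/4 - 5)*0 = -19/4*0 = 0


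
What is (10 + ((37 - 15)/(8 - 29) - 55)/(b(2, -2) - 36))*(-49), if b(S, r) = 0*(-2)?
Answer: -61159/108 ≈ -566.29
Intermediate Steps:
b(S, r) = 0
(10 + ((37 - 15)/(8 - 29) - 55)/(b(2, -2) - 36))*(-49) = (10 + ((37 - 15)/(8 - 29) - 55)/(0 - 36))*(-49) = (10 + (22/(-21) - 55)/(-36))*(-49) = (10 + (22*(-1/21) - 55)*(-1/36))*(-49) = (10 + (-22/21 - 55)*(-1/36))*(-49) = (10 - 1177/21*(-1/36))*(-49) = (10 + 1177/756)*(-49) = (8737/756)*(-49) = -61159/108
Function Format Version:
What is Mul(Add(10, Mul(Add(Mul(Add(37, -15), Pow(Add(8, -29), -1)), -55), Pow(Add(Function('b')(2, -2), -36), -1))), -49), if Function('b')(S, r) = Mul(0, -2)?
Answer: Rational(-61159, 108) ≈ -566.29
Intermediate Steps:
Function('b')(S, r) = 0
Mul(Add(10, Mul(Add(Mul(Add(37, -15), Pow(Add(8, -29), -1)), -55), Pow(Add(Function('b')(2, -2), -36), -1))), -49) = Mul(Add(10, Mul(Add(Mul(Add(37, -15), Pow(Add(8, -29), -1)), -55), Pow(Add(0, -36), -1))), -49) = Mul(Add(10, Mul(Add(Mul(22, Pow(-21, -1)), -55), Pow(-36, -1))), -49) = Mul(Add(10, Mul(Add(Mul(22, Rational(-1, 21)), -55), Rational(-1, 36))), -49) = Mul(Add(10, Mul(Add(Rational(-22, 21), -55), Rational(-1, 36))), -49) = Mul(Add(10, Mul(Rational(-1177, 21), Rational(-1, 36))), -49) = Mul(Add(10, Rational(1177, 756)), -49) = Mul(Rational(8737, 756), -49) = Rational(-61159, 108)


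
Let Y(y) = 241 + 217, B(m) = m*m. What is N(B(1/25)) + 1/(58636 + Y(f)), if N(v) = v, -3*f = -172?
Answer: 59719/36933750 ≈ 0.0016169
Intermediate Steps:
B(m) = m²
f = 172/3 (f = -⅓*(-172) = 172/3 ≈ 57.333)
Y(y) = 458
N(B(1/25)) + 1/(58636 + Y(f)) = (1/25)² + 1/(58636 + 458) = (1/25)² + 1/59094 = 1/625 + 1/59094 = 59719/36933750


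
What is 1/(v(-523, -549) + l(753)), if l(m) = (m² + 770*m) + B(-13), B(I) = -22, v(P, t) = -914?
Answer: 1/1145883 ≈ 8.7269e-7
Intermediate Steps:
l(m) = -22 + m² + 770*m (l(m) = (m² + 770*m) - 22 = -22 + m² + 770*m)
1/(v(-523, -549) + l(753)) = 1/(-914 + (-22 + 753² + 770*753)) = 1/(-914 + (-22 + 567009 + 579810)) = 1/(-914 + 1146797) = 1/1145883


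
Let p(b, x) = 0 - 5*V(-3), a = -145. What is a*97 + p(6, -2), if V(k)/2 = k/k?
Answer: -14075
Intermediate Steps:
V(k) = 2 (V(k) = 2*(k/k) = 2*1 = 2)
p(b, x) = -10 (p(b, x) = 0 - 5*2 = 0 - 10 = -10)
a*97 + p(6, -2) = -145*97 - 10 = -14065 - 10 = -14075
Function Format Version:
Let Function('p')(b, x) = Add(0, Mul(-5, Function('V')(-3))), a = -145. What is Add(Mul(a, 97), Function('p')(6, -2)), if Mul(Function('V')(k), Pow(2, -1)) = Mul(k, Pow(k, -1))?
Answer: -14075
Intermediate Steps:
Function('V')(k) = 2 (Function('V')(k) = Mul(2, Mul(k, Pow(k, -1))) = Mul(2, 1) = 2)
Function('p')(b, x) = -10 (Function('p')(b, x) = Add(0, Mul(-5, 2)) = Add(0, -10) = -10)
Add(Mul(a, 97), Function('p')(6, -2)) = Add(Mul(-145, 97), -10) = Add(-14065, -10) = -14075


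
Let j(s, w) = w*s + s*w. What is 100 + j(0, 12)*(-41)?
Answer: 100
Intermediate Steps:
j(s, w) = 2*s*w (j(s, w) = s*w + s*w = 2*s*w)
100 + j(0, 12)*(-41) = 100 + (2*0*12)*(-41) = 100 + 0*(-41) = 100 + 0 = 100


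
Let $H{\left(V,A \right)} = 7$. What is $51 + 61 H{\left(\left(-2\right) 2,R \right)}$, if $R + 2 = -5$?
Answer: $478$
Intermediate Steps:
$R = -7$ ($R = -2 - 5 = -7$)
$51 + 61 H{\left(\left(-2\right) 2,R \right)} = 51 + 61 \cdot 7 = 51 + 427 = 478$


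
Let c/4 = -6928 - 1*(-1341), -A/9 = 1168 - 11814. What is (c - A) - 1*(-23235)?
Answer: -94927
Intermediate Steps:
A = 95814 (A = -9*(1168 - 11814) = -9*(-10646) = 95814)
c = -22348 (c = 4*(-6928 - 1*(-1341)) = 4*(-6928 + 1341) = 4*(-5587) = -22348)
(c - A) - 1*(-23235) = (-22348 - 1*95814) - 1*(-23235) = (-22348 - 95814) + 23235 = -118162 + 23235 = -94927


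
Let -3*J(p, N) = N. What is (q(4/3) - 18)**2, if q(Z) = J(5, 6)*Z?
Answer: 3844/9 ≈ 427.11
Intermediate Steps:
J(p, N) = -N/3
q(Z) = -2*Z (q(Z) = (-1/3*6)*Z = -2*Z)
(q(4/3) - 18)**2 = (-8/3 - 18)**2 = (-62/3)**2 = 3844/9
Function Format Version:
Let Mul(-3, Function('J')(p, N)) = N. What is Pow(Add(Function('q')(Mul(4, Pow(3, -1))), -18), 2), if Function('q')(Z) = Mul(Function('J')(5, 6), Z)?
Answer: Rational(3844, 9) ≈ 427.11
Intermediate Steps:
Function('J')(p, N) = Mul(Rational(-1, 3), N)
Function('q')(Z) = Mul(-2, Z) (Function('q')(Z) = Mul(Mul(Rational(-1, 3), 6), Z) = Mul(-2, Z))
Pow(Add(Function('q')(Mul(4, Pow(3, -1))), -18), 2) = Pow(Add(Mul(-2, Mul(4, Pow(3, -1))), -18), 2) = Pow(Add(Mul(-2, Mul(4, Rational(1, 3))), -18), 2) = Pow(Add(Mul(-2, Rational(4, 3)), -18), 2) = Pow(Add(Rational(-8, 3), -18), 2) = Pow(Rational(-62, 3), 2) = Rational(3844, 9)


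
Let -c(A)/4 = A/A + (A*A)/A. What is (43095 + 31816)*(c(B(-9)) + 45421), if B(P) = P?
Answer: 3404929683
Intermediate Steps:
c(A) = -4 - 4*A (c(A) = -4*(A/A + (A*A)/A) = -4*(1 + A²/A) = -4*(1 + A) = -4 - 4*A)
(43095 + 31816)*(c(B(-9)) + 45421) = (43095 + 31816)*((-4 - 4*(-9)) + 45421) = 74911*((-4 + 36) + 45421) = 74911*(32 + 45421) = 74911*45453 = 3404929683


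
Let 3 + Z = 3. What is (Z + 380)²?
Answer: 144400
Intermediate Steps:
Z = 0 (Z = -3 + 3 = 0)
(Z + 380)² = (0 + 380)² = 380² = 144400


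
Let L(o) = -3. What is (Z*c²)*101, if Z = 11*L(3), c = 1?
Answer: -3333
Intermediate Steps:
Z = -33 (Z = 11*(-3) = -33)
(Z*c²)*101 = -33*1²*101 = -33*1*101 = -33*101 = -3333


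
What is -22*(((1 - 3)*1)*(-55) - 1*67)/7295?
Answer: -946/7295 ≈ -0.12968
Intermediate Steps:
-22*(((1 - 3)*1)*(-55) - 1*67)/7295 = -22*(-2*1*(-55) - 67)/7295 = -22*(-2*(-55) - 67)/7295 = -22*(110 - 67)/7295 = -946/7295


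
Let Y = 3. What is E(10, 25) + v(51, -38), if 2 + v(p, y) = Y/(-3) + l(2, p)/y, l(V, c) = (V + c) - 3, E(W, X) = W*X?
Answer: 4668/19 ≈ 245.68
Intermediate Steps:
l(V, c) = -3 + V + c
v(p, y) = -3 + (-1 + p)/y (v(p, y) = -2 + (3/(-3) + (-3 + 2 + p)/y) = -2 + (3*(-⅓) + (-1 + p)/y) = -2 + (-1 + (-1 + p)/y) = -3 + (-1 + p)/y)
E(10, 25) + v(51, -38) = 10*25 + (-1 + 51 - 3*(-38))/(-38) = 250 - (-1 + 51 + 114)/38 = 250 - 1/38*164 = 250 - 82/19 = 4668/19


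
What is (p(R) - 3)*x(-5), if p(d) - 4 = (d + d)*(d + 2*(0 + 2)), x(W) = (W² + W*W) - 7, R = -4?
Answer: 43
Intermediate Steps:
x(W) = -7 + 2*W² (x(W) = (W² + W²) - 7 = 2*W² - 7 = -7 + 2*W²)
p(d) = 4 + 2*d*(4 + d) (p(d) = 4 + (d + d)*(d + 2*(0 + 2)) = 4 + (2*d)*(d + 2*2) = 4 + (2*d)*(d + 4) = 4 + (2*d)*(4 + d) = 4 + 2*d*(4 + d))
(p(R) - 3)*x(-5) = ((4 + 2*(-4)² + 8*(-4)) - 3)*(-7 + 2*(-5)²) = ((4 + 2*16 - 32) - 3)*(-7 + 2*25) = ((4 + 32 - 32) - 3)*(-7 + 50) = (4 - 3)*43 = 1*43 = 43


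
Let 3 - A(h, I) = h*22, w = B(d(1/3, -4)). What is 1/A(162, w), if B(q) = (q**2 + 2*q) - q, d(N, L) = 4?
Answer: -1/3561 ≈ -0.00028082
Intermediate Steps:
B(q) = q + q**2
w = 20 (w = 4*(1 + 4) = 4*5 = 20)
A(h, I) = 3 - 22*h (A(h, I) = 3 - h*22 = 3 - 22*h)
1/A(162, w) = 1/(3 - 22*162) = 1/(3 - 3564) = 1/(-3561) = -1/3561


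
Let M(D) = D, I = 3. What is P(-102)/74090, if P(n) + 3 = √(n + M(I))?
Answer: -3/74090 + 3*I*√11/74090 ≈ -4.0491e-5 + 0.00013429*I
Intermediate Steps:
P(n) = -3 + √(3 + n) (P(n) = -3 + √(n + 3) = -3 + √(3 + n))
P(-102)/74090 = (-3 + √(3 - 102))/74090 = (-3 + √(-99))*(1/74090) = (-3 + 3*I*√11)*(1/74090) = -3/74090 + 3*I*√11/74090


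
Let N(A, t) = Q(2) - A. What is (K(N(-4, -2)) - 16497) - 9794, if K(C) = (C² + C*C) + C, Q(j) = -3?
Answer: -26288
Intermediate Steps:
N(A, t) = -3 - A
K(C) = C + 2*C² (K(C) = (C² + C²) + C = 2*C² + C = C + 2*C²)
(K(N(-4, -2)) - 16497) - 9794 = ((-3 - 1*(-4))*(1 + 2*(-3 - 1*(-4))) - 16497) - 9794 = ((-3 + 4)*(1 + 2*(-3 + 4)) - 16497) - 9794 = (1*(1 + 2*1) - 16497) - 9794 = (1*(1 + 2) - 16497) - 9794 = (1*3 - 16497) - 9794 = (3 - 16497) - 9794 = -16494 - 9794 = -26288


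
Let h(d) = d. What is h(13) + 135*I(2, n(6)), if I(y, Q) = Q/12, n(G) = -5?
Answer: -173/4 ≈ -43.250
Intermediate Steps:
I(y, Q) = Q/12 (I(y, Q) = Q*(1/12) = Q/12)
h(13) + 135*I(2, n(6)) = 13 + 135*((1/12)*(-5)) = 13 + 135*(-5/12) = 13 - 225/4 = -173/4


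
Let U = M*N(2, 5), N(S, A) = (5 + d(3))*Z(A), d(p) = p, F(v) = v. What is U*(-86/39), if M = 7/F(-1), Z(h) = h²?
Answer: 120400/39 ≈ 3087.2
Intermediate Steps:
M = -7 (M = 7/(-1) = 7*(-1) = -7)
N(S, A) = 8*A² (N(S, A) = (5 + 3)*A² = 8*A²)
U = -1400 (U = -56*5² = -56*25 = -7*200 = -1400)
U*(-86/39) = -(-120400)/39 = -1400*(-86/39) = 120400/39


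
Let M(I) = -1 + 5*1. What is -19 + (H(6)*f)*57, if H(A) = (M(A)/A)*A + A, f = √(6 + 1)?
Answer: -19 + 570*√7 ≈ 1489.1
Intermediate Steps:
M(I) = 4 (M(I) = -1 + 5 = 4)
f = √7 ≈ 2.6458
H(A) = 4 + A (H(A) = (4/A)*A + A = 4 + A)
-19 + (H(6)*f)*57 = -19 + ((4 + 6)*√7)*57 = -19 + (10*√7)*57 = -19 + 570*√7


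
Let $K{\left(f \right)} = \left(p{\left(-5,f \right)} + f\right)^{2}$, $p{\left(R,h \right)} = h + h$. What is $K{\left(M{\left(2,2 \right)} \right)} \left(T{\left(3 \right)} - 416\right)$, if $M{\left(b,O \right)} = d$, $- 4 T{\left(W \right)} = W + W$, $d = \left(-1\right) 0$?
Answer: $0$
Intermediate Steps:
$p{\left(R,h \right)} = 2 h$
$d = 0$
$T{\left(W \right)} = - \frac{W}{2}$ ($T{\left(W \right)} = - \frac{W + W}{4} = - \frac{2 W}{4} = - \frac{W}{2}$)
$M{\left(b,O \right)} = 0$
$K{\left(f \right)} = 9 f^{2}$ ($K{\left(f \right)} = \left(2 f + f\right)^{2} = \left(3 f\right)^{2} = 9 f^{2}$)
$K{\left(M{\left(2,2 \right)} \right)} \left(T{\left(3 \right)} - 416\right) = 9 \cdot 0^{2} \left(\left(- \frac{1}{2}\right) 3 - 416\right) = 9 \cdot 0 \left(- \frac{3}{2} - 416\right) = 0 \left(- \frac{835}{2}\right) = 0$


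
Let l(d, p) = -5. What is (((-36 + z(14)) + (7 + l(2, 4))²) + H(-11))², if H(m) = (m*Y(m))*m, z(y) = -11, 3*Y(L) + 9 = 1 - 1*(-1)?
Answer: 952576/9 ≈ 1.0584e+5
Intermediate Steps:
Y(L) = -7/3 (Y(L) = -3 + (1 - 1*(-1))/3 = -3 + (1 + 1)/3 = -3 + (⅓)*2 = -3 + ⅔ = -7/3)
H(m) = -7*m²/3 (H(m) = (m*(-7/3))*m = (-7*m/3)*m = -7*m²/3)
(((-36 + z(14)) + (7 + l(2, 4))²) + H(-11))² = (((-36 - 11) + (7 - 5)²) - 7/3*(-11)²)² = ((-47 + 2²) - 7/3*121)² = ((-47 + 4) - 847/3)² = (-43 - 847/3)² = (-976/3)² = 952576/9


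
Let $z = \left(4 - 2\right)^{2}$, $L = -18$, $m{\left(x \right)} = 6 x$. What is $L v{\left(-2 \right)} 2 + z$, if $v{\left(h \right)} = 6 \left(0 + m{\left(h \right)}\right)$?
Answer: $2596$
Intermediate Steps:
$v{\left(h \right)} = 36 h$ ($v{\left(h \right)} = 6 \left(0 + 6 h\right) = 6 \cdot 6 h = 36 h$)
$z = 4$ ($z = 2^{2} = 4$)
$L v{\left(-2 \right)} 2 + z = - 18 \cdot 36 \left(-2\right) 2 + 4 = - 18 \left(\left(-72\right) 2\right) + 4 = \left(-18\right) \left(-144\right) + 4 = 2592 + 4 = 2596$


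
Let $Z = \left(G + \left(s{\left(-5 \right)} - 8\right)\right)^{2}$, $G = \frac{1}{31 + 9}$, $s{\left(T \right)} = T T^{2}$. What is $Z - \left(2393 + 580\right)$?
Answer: $\frac{23534961}{1600} \approx 14709.0$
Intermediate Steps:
$s{\left(T \right)} = T^{3}$
$G = \frac{1}{40} \approx 0.025$
$Z = \frac{28291761}{1600}$ ($Z = \left(\frac{1}{40} + \left(\left(-5\right)^{3} - 8\right)\right)^{2} = \left(\frac{1}{40} - 133\right)^{2} = \left(- \frac{5319}{40}\right)^{2} = \frac{28291761}{1600} \approx 17682.0$)
$Z - \left(2393 + 580\right) = \frac{28291761}{1600} - \left(2393 + 580\right) = \frac{28291761}{1600} - 2973 = \frac{23534961}{1600}$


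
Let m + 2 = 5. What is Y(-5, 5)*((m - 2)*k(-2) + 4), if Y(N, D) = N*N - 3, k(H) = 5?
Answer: 198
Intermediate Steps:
m = 3 (m = -2 + 5 = 3)
Y(N, D) = -3 + N² (Y(N, D) = N² - 3 = -3 + N²)
Y(-5, 5)*((m - 2)*k(-2) + 4) = (-3 + (-5)²)*((3 - 2)*5 + 4) = (-3 + 25)*(1*5 + 4) = 22*(5 + 4) = 22*9 = 198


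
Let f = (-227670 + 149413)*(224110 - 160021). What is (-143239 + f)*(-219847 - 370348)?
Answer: 2960156139521840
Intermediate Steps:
f = -5015412873 (f = -78257*64089 = -5015412873)
(-143239 + f)*(-219847 - 370348) = (-143239 - 5015412873)*(-219847 - 370348) = -5015556112*(-590195) = 2960156139521840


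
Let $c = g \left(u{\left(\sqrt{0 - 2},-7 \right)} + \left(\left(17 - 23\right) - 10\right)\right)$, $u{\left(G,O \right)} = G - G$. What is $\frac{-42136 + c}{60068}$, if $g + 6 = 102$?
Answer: $- \frac{10918}{15017} \approx -0.72704$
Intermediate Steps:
$g = 96$ ($g = -6 + 102 = 96$)
$u{\left(G,O \right)} = 0$
$c = -1536$ ($c = 96 \left(0 + \left(\left(17 - 23\right) - 10\right)\right) = 96 \left(0 - 16\right) = 96 \left(-16\right) = -1536$)
$\frac{-42136 + c}{60068} = \frac{-42136 - 1536}{60068} = \left(-43672\right) \frac{1}{60068} = - \frac{10918}{15017}$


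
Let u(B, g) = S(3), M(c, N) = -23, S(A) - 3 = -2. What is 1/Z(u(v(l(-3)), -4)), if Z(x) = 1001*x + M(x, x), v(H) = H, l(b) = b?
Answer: 1/978 ≈ 0.0010225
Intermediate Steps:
S(A) = 1 (S(A) = 3 - 2 = 1)
u(B, g) = 1
Z(x) = -23 + 1001*x (Z(x) = 1001*x - 23 = -23 + 1001*x)
1/Z(u(v(l(-3)), -4)) = 1/(-23 + 1001*1) = 1/(-23 + 1001) = 1/978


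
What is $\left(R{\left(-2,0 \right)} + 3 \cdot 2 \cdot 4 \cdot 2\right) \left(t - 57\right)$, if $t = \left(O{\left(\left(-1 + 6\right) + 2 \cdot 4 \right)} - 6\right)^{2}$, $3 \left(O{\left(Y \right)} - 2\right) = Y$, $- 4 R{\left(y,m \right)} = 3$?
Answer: $-2688$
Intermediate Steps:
$R{\left(y,m \right)} = - \frac{3}{4}$ ($R{\left(y,m \right)} = \left(- \frac{1}{4}\right) 3 = - \frac{3}{4}$)
$O{\left(Y \right)} = 2 + \frac{Y}{3}$
$t = \frac{1}{9}$ ($t = \left(\left(2 + \frac{\left(-1 + 6\right) + 2 \cdot 4}{3}\right) - 6\right)^{2} = \left(\left(2 + \frac{5 + 8}{3}\right) - 6\right)^{2} = \left(\left(2 + \frac{1}{3} \cdot 13\right) - 6\right)^{2} = \left(\left(2 + \frac{13}{3}\right) - 6\right)^{2} = \left(\frac{19}{3} - 6\right)^{2} = \left(\frac{1}{3}\right)^{2} = \frac{1}{9} \approx 0.11111$)
$\left(R{\left(-2,0 \right)} + 3 \cdot 2 \cdot 4 \cdot 2\right) \left(t - 57\right) = \left(- \frac{3}{4} + 3 \cdot 2 \cdot 4 \cdot 2\right) \left(\frac{1}{9} - 57\right) = \left(- \frac{3}{4} + 3 \cdot 8 \cdot 2\right) \left(- \frac{512}{9}\right) = \left(- \frac{3}{4} + 3 \cdot 16\right) \left(- \frac{512}{9}\right) = \left(- \frac{3}{4} + 48\right) \left(- \frac{512}{9}\right) = \frac{189}{4} \left(- \frac{512}{9}\right) = -2688$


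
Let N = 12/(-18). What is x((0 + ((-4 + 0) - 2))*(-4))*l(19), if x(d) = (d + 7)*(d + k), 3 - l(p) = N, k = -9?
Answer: 1705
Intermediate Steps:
N = -⅔ (N = 12*(-1/18) = -⅔ ≈ -0.66667)
l(p) = 11/3 (l(p) = 3 - 1*(-⅔) = 3 + ⅔ = 11/3)
x(d) = (-9 + d)*(7 + d) (x(d) = (d + 7)*(d - 9) = (7 + d)*(-9 + d) = (-9 + d)*(7 + d))
x((0 + ((-4 + 0) - 2))*(-4))*l(19) = (-63 + ((0 + ((-4 + 0) - 2))*(-4))² - 2*(0 + ((-4 + 0) - 2))*(-4))*(11/3) = (-63 + ((0 + (-4 - 2))*(-4))² - 2*(0 + (-4 - 2))*(-4))*(11/3) = (-63 + ((0 - 6)*(-4))² - 2*(0 - 6)*(-4))*(11/3) = (-63 + (-6*(-4))² - (-12)*(-4))*(11/3) = (-63 + 24² - 2*24)*(11/3) = (-63 + 576 - 48)*(11/3) = 465*(11/3) = 1705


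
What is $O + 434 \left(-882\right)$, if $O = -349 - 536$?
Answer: $-383673$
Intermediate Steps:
$O = -885$ ($O = -349 - 536 = -885$)
$O + 434 \left(-882\right) = -885 + 434 \left(-882\right) = -885 - 382788 = -383673$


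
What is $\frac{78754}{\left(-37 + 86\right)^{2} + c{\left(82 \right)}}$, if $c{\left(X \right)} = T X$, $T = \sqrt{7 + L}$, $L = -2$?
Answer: $\frac{189088354}{5731181} - \frac{6457828 \sqrt{5}}{5731181} \approx 30.473$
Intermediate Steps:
$T = \sqrt{5}$ ($T = \sqrt{7 - 2} = \sqrt{5} \approx 2.2361$)
$c{\left(X \right)} = X \sqrt{5}$ ($c{\left(X \right)} = \sqrt{5} X = X \sqrt{5}$)
$\frac{78754}{\left(-37 + 86\right)^{2} + c{\left(82 \right)}} = \frac{78754}{\left(-37 + 86\right)^{2} + 82 \sqrt{5}} = \frac{78754}{49^{2} + 82 \sqrt{5}} = \frac{78754}{2401 + 82 \sqrt{5}}$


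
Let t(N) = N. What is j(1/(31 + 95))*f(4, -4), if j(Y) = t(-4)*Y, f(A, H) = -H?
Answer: -8/63 ≈ -0.12698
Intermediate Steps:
j(Y) = -4*Y
j(1/(31 + 95))*f(4, -4) = (-4/(31 + 95))*(-1*(-4)) = -4/126*4 = -4*1/126*4 = -2/63*4 = -8/63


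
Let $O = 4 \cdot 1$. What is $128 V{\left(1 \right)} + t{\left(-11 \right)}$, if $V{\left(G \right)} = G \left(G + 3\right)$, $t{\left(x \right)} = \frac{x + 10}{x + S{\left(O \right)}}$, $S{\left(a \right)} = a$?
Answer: $\frac{3585}{7} \approx 512.14$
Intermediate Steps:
$O = 4$
$t{\left(x \right)} = \frac{10 + x}{4 + x}$ ($t{\left(x \right)} = \frac{x + 10}{x + 4} = \frac{10 + x}{4 + x}$)
$V{\left(G \right)} = G \left(3 + G\right)$
$128 V{\left(1 \right)} + t{\left(-11 \right)} = 128 \cdot 1 \left(3 + 1\right) + \frac{10 - 11}{4 - 11} = 128 \cdot 1 \cdot 4 + \frac{1}{-7} \left(-1\right) = 128 \cdot 4 - - \frac{1}{7} = 512 + \frac{1}{7} = \frac{3585}{7}$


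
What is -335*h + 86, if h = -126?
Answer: 42296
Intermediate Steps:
-335*h + 86 = -335*(-126) + 86 = 42210 + 86 = 42296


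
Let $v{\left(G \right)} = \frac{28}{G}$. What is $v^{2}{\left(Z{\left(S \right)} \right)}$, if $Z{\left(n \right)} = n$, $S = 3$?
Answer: $\frac{784}{9} \approx 87.111$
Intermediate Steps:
$v^{2}{\left(Z{\left(S \right)} \right)} = \left(\frac{28}{3}\right)^{2} = \frac{784}{9}$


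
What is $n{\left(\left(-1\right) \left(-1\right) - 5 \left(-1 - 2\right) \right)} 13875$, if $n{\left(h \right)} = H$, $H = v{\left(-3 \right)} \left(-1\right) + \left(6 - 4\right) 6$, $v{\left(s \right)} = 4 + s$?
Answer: $152625$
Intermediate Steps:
$H = 11$ ($H = \left(4 - 3\right) \left(-1\right) + \left(6 - 4\right) 6 = 1 \left(-1\right) + 2 \cdot 6 = -1 + 12 = 11$)
$n{\left(h \right)} = 11$
$n{\left(\left(-1\right) \left(-1\right) - 5 \left(-1 - 2\right) \right)} 13875 = 11 \cdot 13875 = 152625$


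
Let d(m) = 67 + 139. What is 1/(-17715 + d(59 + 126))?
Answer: -1/17509 ≈ -5.7113e-5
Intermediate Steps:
d(m) = 206
1/(-17715 + d(59 + 126)) = 1/(-17715 + 206) = 1/(-17509) = -1/17509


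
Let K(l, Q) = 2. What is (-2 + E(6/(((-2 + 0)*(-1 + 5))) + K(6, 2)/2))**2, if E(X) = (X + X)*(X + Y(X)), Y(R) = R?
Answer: 49/16 ≈ 3.0625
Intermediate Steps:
E(X) = 4*X**2 (E(X) = (X + X)*(X + X) = (2*X)*(2*X) = 4*X**2)
(-2 + E(6/(((-2 + 0)*(-1 + 5))) + K(6, 2)/2))**2 = (-2 + 4*(6/(((-2 + 0)*(-1 + 5))) + 2/2)**2)**2 = (-2 + 4*(6/((-2*4)) + 2*(1/2))**2)**2 = (-2 + 4*(6/(-8) + 1)**2)**2 = (-2 + 4*(6*(-1/8) + 1)**2)**2 = (-2 + 4*(-3/4 + 1)**2)**2 = (-2 + 4*(1/4)**2)**2 = (-2 + 4*(1/16))**2 = (-2 + 1/4)**2 = (-7/4)**2 = 49/16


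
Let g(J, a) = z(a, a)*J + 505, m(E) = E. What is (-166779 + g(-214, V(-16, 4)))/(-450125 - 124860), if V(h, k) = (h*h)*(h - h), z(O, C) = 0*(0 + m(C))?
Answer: 166274/574985 ≈ 0.28918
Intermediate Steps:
z(O, C) = 0 (z(O, C) = 0*(0 + C) = 0*C = 0)
V(h, k) = 0 (V(h, k) = h**2*0 = 0)
g(J, a) = 505 (g(J, a) = 0*J + 505 = 0 + 505 = 505)
(-166779 + g(-214, V(-16, 4)))/(-450125 - 124860) = (-166779 + 505)/(-450125 - 124860) = -166274/(-574985) = -166274*(-1/574985) = 166274/574985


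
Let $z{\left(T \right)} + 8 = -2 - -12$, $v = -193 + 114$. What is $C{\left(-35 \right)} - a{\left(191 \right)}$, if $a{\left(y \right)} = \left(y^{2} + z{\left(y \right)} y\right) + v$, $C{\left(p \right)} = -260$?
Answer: $-37044$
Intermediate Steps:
$v = -79$
$z{\left(T \right)} = 2$ ($z{\left(T \right)} = -8 - -10 = -8 + \left(-2 + 12\right) = -8 + 10 = 2$)
$a{\left(y \right)} = -79 + y^{2} + 2 y$ ($a{\left(y \right)} = \left(y^{2} + 2 y\right) - 79 = -79 + y^{2} + 2 y$)
$C{\left(-35 \right)} - a{\left(191 \right)} = -260 - \left(-79 + 191^{2} + 2 \cdot 191\right) = -260 - \left(-79 + 36481 + 382\right) = -260 - 36784 = -37044$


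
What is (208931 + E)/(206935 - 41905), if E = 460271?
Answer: 334601/82515 ≈ 4.0550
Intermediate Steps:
(208931 + E)/(206935 - 41905) = (208931 + 460271)/(206935 - 41905) = 669202/165030 = 669202*(1/165030) = 334601/82515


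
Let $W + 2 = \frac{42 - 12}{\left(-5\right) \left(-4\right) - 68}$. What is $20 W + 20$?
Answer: $- \frac{65}{2} \approx -32.5$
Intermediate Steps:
$W = - \frac{21}{8}$ ($W = -2 + \frac{42 - 12}{\left(-5\right) \left(-4\right) - 68} = -2 + \frac{30}{20 - 68} = -2 + \frac{30}{-48} = -2 + 30 \left(- \frac{1}{48}\right) = -2 - \frac{5}{8} = - \frac{21}{8} \approx -2.625$)
$20 W + 20 = 20 \left(- \frac{21}{8}\right) + 20 = - \frac{105}{2} + 20 = - \frac{65}{2}$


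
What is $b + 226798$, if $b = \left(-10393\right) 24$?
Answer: $-22634$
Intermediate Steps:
$b = -249432$
$b + 226798 = -249432 + 226798 = -22634$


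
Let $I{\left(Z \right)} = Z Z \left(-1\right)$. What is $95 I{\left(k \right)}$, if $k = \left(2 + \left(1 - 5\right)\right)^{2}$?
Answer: $-1520$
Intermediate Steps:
$k = 4$ ($k = \left(2 + \left(1 - 5\right)\right)^{2} = \left(2 - 4\right)^{2} = \left(-2\right)^{2} = 4$)
$I{\left(Z \right)} = - Z^{2}$ ($I{\left(Z \right)} = Z^{2} \left(-1\right) = - Z^{2}$)
$95 I{\left(k \right)} = 95 \left(- 4^{2}\right) = 95 \left(\left(-1\right) 16\right) = 95 \left(-16\right) = -1520$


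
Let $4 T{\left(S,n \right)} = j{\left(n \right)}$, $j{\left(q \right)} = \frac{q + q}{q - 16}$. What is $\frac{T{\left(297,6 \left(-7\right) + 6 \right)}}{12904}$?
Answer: $\frac{9}{335504} \approx 2.6825 \cdot 10^{-5}$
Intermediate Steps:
$j{\left(q \right)} = \frac{2 q}{-16 + q}$
$T{\left(S,n \right)} = \frac{n}{2 \left(-16 + n\right)}$ ($T{\left(S,n \right)} = \frac{2 n \frac{1}{-16 + n}}{4} = \frac{n}{2 \left(-16 + n\right)}$)
$\frac{T{\left(297,6 \left(-7\right) + 6 \right)}}{12904} = \frac{\frac{1}{2} \left(6 \left(-7\right) + 6\right) \frac{1}{-16 + \left(6 \left(-7\right) + 6\right)}}{12904} = \frac{-42 + 6}{2 \left(-16 + \left(-42 + 6\right)\right)} \frac{1}{12904} = \frac{1}{2} \left(-36\right) \frac{1}{-16 - 36} \cdot \frac{1}{12904} = \frac{1}{2} \left(-36\right) \frac{1}{-52} \cdot \frac{1}{12904} = \frac{1}{2} \left(-36\right) \left(- \frac{1}{52}\right) \frac{1}{12904} = \frac{9}{26} \cdot \frac{1}{12904} = \frac{9}{335504}$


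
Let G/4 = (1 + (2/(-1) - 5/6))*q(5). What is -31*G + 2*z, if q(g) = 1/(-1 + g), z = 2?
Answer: 365/6 ≈ 60.833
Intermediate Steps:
G = -11/6 (G = 4*((1 + (2/(-1) - 5/6))/(-1 + 5)) = 4*((1 + (2*(-1) - 5*⅙))/4) = 4*((1 + (-2 - ⅚))*(¼)) = 4*((1 - 17/6)*(¼)) = 4*(-11/6*¼) = 4*(-11/24) = -11/6 ≈ -1.8333)
-31*G + 2*z = -31*(-11/6) + 2*2 = 341/6 + 4 = 365/6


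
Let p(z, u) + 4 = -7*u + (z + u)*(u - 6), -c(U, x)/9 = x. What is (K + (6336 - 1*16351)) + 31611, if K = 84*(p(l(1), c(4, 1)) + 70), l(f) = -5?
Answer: 50072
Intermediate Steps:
c(U, x) = -9*x
p(z, u) = -4 - 7*u + (-6 + u)*(u + z) (p(z, u) = -4 + (-7*u + (z + u)*(u - 6)) = -4 + (-7*u + (u + z)*(-6 + u)) = -4 + (-7*u + (-6 + u)*(u + z)) = -4 - 7*u + (-6 + u)*(u + z))
K = 28476 (K = 84*((-4 + (-9*1)**2 - (-117) - 6*(-5) - 9*1*(-5)) + 70) = 84*((-4 + (-9)**2 - 13*(-9) + 30 - 9*(-5)) + 70) = 84*((-4 + 81 + 117 + 30 + 45) + 70) = 84*(269 + 70) = 84*339 = 28476)
(K + (6336 - 1*16351)) + 31611 = (28476 + (6336 - 1*16351)) + 31611 = (28476 + (6336 - 16351)) + 31611 = (28476 - 10015) + 31611 = 18461 + 31611 = 50072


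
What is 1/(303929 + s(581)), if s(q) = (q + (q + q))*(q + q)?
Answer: 1/2329295 ≈ 4.2931e-7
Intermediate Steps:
s(q) = 6*q**2 (s(q) = (q + 2*q)*(2*q) = (3*q)*(2*q) = 6*q**2)
1/(303929 + s(581)) = 1/(303929 + 6*581**2) = 1/(303929 + 6*337561) = 1/(303929 + 2025366) = 1/2329295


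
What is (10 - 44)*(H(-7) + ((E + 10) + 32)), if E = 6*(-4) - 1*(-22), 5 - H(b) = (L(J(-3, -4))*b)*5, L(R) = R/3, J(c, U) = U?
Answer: 170/3 ≈ 56.667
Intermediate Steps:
L(R) = R/3 (L(R) = R*(1/3) = R/3)
H(b) = 5 + 20*b/3 (H(b) = 5 - ((1/3)*(-4))*b*5 = 5 - (-4*b/3)*5 = 5 - (-20)*b/3 = 5 + 20*b/3)
E = -2 (E = -24 + 22 = -2)
(10 - 44)*(H(-7) + ((E + 10) + 32)) = (10 - 44)*((5 + (20/3)*(-7)) + ((-2 + 10) + 32)) = -34*((5 - 140/3) + (8 + 32)) = -34*(-125/3 + 40) = -34*(-5/3) = 170/3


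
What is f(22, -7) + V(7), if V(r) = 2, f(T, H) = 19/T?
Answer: 63/22 ≈ 2.8636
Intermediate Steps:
f(22, -7) + V(7) = 19/22 + 2 = 63/22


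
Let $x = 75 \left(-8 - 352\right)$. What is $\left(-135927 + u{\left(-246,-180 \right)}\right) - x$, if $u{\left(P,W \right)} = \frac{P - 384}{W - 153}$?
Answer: $- \frac{4030229}{37} \approx -1.0893 \cdot 10^{5}$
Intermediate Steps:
$x = -27000$ ($x = 75 \left(-360\right) = -27000$)
$u{\left(P,W \right)} = \frac{-384 + P}{-153 + W}$
$\left(-135927 + u{\left(-246,-180 \right)}\right) - x = \left(-135927 + \frac{-384 - 246}{-153 - 180}\right) - -27000 = \left(-135927 + \frac{1}{-333} \left(-630\right)\right) + 27000 = \left(-135927 - - \frac{70}{37}\right) + 27000 = \left(-135927 + \frac{70}{37}\right) + 27000 = - \frac{5029229}{37} + 27000 = - \frac{4030229}{37}$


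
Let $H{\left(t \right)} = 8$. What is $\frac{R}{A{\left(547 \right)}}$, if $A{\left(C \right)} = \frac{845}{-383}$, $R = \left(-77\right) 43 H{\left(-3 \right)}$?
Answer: $\frac{10144904}{845} \approx 12006.0$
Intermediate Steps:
$R = -26488$ ($R = \left(-77\right) 43 \cdot 8 = \left(-3311\right) 8 = -26488$)
$A{\left(C \right)} = - \frac{845}{383}$ ($A{\left(C \right)} = 845 \left(- \frac{1}{383}\right) = - \frac{845}{383}$)
$\frac{R}{A{\left(547 \right)}} = - \frac{26488}{- \frac{845}{383}} = \left(-26488\right) \left(- \frac{383}{845}\right) = \frac{10144904}{845}$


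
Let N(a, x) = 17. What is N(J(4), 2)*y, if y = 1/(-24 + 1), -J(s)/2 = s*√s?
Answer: -17/23 ≈ -0.73913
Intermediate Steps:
J(s) = -2*s^(3/2) (J(s) = -2*s*√s = -2*s^(3/2))
y = -1/23 (y = 1/(-23) = -1/23 ≈ -0.043478)
N(J(4), 2)*y = 17*(-1/23) = -17/23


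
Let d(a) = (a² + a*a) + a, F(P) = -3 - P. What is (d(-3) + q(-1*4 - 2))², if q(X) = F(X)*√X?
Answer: 171 + 90*I*√6 ≈ 171.0 + 220.45*I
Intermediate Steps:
q(X) = √X*(-3 - X) (q(X) = (-3 - X)*√X = √X*(-3 - X))
d(a) = a + 2*a² (d(a) = (a² + a²) + a = 2*a² + a = a + 2*a²)
(d(-3) + q(-1*4 - 2))² = (-3*(1 + 2*(-3)) + √(-1*4 - 2)*(-3 - (-1*4 - 2)))² = (-3*(1 - 6) + √(-4 - 2)*(-3 - (-4 - 2)))² = (-3*(-5) + √(-6)*(-3 - 1*(-6)))² = (15 + (I*√6)*(-3 + 6))² = (15 + (I*√6)*3)² = (15 + 3*I*√6)²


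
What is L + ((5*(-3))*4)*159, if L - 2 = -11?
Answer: -9549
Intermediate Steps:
L = -9 (L = 2 - 11 = -9)
L + ((5*(-3))*4)*159 = -9 + ((5*(-3))*4)*159 = -9 - 15*4*159 = -9 - 60*159 = -9 - 9540 = -9549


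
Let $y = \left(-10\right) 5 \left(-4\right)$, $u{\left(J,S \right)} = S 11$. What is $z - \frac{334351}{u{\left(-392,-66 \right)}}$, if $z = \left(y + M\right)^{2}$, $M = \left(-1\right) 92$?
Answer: $\frac{8802415}{726} \approx 12125.0$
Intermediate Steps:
$u{\left(J,S \right)} = 11 S$
$M = -92$
$y = 200$ ($y = \left(-50\right) \left(-4\right) = 200$)
$z = 11664$ ($z = \left(200 - 92\right)^{2} = 108^{2} = 11664$)
$z - \frac{334351}{u{\left(-392,-66 \right)}} = 11664 - \frac{334351}{11 \left(-66\right)} = 11664 - \frac{334351}{-726} = 11664 - - \frac{334351}{726} = 11664 + \frac{334351}{726} = \frac{8802415}{726}$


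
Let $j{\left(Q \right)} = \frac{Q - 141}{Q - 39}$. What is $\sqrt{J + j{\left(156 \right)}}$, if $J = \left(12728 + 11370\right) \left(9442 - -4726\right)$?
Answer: $\frac{\sqrt{519300525939}}{39} \approx 18478.0$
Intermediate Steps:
$J = 341420464$ ($J = 24098 \left(9442 + 4726\right) = 24098 \cdot 14168 = 341420464$)
$j{\left(Q \right)} = \frac{-141 + Q}{-39 + Q}$
$\sqrt{J + j{\left(156 \right)}} = \sqrt{341420464 + \frac{-141 + 156}{-39 + 156}} = \sqrt{341420464 + \frac{1}{117} \cdot 15} = \sqrt{341420464 + \frac{5}{39}} = \sqrt{\frac{13315398101}{39}} = \frac{\sqrt{519300525939}}{39}$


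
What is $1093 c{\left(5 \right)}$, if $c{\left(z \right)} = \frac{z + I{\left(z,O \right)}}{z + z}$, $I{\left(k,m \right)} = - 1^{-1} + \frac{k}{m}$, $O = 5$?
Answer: $\frac{1093}{2} \approx 546.5$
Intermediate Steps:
$I{\left(k,m \right)} = -1 + \frac{k}{m}$ ($I{\left(k,m \right)} = \left(-1\right) 1 + \frac{k}{m} = -1 + \frac{k}{m}$)
$c{\left(z \right)} = \frac{-1 + \frac{6 z}{5}}{2 z}$ ($c{\left(z \right)} = \frac{z + \frac{z - 5}{5}}{z + z} = \frac{z + \frac{z - 5}{5}}{2 z} = \left(z + \frac{-5 + z}{5}\right) \frac{1}{2 z} = \left(z + \left(-1 + \frac{z}{5}\right)\right) \frac{1}{2 z} = \left(-1 + \frac{6 z}{5}\right) \frac{1}{2 z} = \frac{-1 + \frac{6 z}{5}}{2 z}$)
$1093 c{\left(5 \right)} = 1093 \frac{-5 + 6 \cdot 5}{10 \cdot 5} = 1093 \cdot \frac{1}{10} \cdot \frac{1}{5} \left(-5 + 30\right) = 1093 \cdot \frac{1}{10} \cdot \frac{1}{5} \cdot 25 = 1093 \cdot \frac{1}{2} = \frac{1093}{2}$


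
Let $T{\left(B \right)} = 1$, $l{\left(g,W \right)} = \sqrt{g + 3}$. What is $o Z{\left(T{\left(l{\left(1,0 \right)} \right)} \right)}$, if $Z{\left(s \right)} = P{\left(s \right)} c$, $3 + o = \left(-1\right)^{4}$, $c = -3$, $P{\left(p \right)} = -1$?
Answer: $-6$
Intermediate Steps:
$o = -2$ ($o = -3 + \left(-1\right)^{4} = -3 + 1 = -2$)
$l{\left(g,W \right)} = \sqrt{3 + g}$
$Z{\left(s \right)} = 3$ ($Z{\left(s \right)} = \left(-1\right) \left(-3\right) = 3$)
$o Z{\left(T{\left(l{\left(1,0 \right)} \right)} \right)} = \left(-2\right) 3 = -6$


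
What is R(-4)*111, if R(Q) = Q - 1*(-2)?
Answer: -222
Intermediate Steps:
R(Q) = 2 + Q (R(Q) = Q + 2 = 2 + Q)
R(-4)*111 = (2 - 4)*111 = -2*111 = -222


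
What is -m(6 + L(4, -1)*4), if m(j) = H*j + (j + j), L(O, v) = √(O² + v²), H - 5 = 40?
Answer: -282 - 188*√17 ≈ -1057.1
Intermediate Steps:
H = 45 (H = 5 + 40 = 45)
m(j) = 47*j (m(j) = 45*j + (j + j) = 45*j + 2*j = 47*j)
-m(6 + L(4, -1)*4) = -47*(6 + √(4² + (-1)²)*4) = -47*(6 + √(16 + 1)*4) = -47*(6 + √17*4) = -47*(6 + 4*√17) = -(282 + 188*√17) = -282 - 188*√17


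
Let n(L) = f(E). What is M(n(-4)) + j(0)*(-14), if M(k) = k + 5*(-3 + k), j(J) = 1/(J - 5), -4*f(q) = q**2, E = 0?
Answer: -61/5 ≈ -12.200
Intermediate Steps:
f(q) = -q**2/4
j(J) = 1/(-5 + J)
n(L) = 0 (n(L) = -1/4*0**2 = -1/4*0 = 0)
M(k) = -15 + 6*k (M(k) = k + (-15 + 5*k) = -15 + 6*k)
M(n(-4)) + j(0)*(-14) = (-15 + 6*0) - 14/(-5 + 0) = (-15 + 0) - 14/(-5) = -15 - 1/5*(-14) = -15 + 14/5 = -61/5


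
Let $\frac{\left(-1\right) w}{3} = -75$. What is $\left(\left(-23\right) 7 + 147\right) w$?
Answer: $-3150$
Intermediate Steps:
$w = 225$ ($w = \left(-3\right) \left(-75\right) = 225$)
$\left(\left(-23\right) 7 + 147\right) w = \left(\left(-23\right) 7 + 147\right) 225 = \left(-161 + 147\right) 225 = \left(-14\right) 225 = -3150$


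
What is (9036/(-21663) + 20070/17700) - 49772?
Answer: -70681692437/1420130 ≈ -49771.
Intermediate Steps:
(9036/(-21663) + 20070/17700) - 49772 = (9036*(-1/21663) + 20070*(1/17700)) - 49772 = (-1004/2407 + 669/590) - 49772 = 1017923/1420130 - 49772 = -70681692437/1420130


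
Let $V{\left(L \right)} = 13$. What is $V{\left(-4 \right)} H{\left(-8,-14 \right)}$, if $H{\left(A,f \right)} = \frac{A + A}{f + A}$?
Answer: $\frac{104}{11} \approx 9.4545$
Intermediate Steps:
$H{\left(A,f \right)} = \frac{2 A}{A + f}$
$V{\left(-4 \right)} H{\left(-8,-14 \right)} = 13 \cdot 2 \left(-8\right) \frac{1}{-8 - 14} = 13 \cdot 2 \left(-8\right) \frac{1}{-22} = 13 \cdot 2 \left(-8\right) \left(- \frac{1}{22}\right) = 13 \cdot \frac{8}{11} = \frac{104}{11}$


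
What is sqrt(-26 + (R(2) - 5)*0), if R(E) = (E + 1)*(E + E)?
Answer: I*sqrt(26) ≈ 5.099*I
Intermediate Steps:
R(E) = 2*E*(1 + E) (R(E) = (1 + E)*(2*E) = 2*E*(1 + E))
sqrt(-26 + (R(2) - 5)*0) = sqrt(-26 + (2*2*(1 + 2) - 5)*0) = sqrt(-26 + (2*2*3 - 5)*0) = sqrt(-26 + (12 - 5)*0) = sqrt(-26 + 7*0) = sqrt(-26 + 0) = sqrt(-26) = I*sqrt(26)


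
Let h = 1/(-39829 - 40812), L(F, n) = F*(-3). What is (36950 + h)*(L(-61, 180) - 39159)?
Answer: -116136200572224/80641 ≈ -1.4402e+9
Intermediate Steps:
L(F, n) = -3*F
h = -1/80641 (h = 1/(-80641) = -1/80641 ≈ -1.2401e-5)
(36950 + h)*(L(-61, 180) - 39159) = (36950 - 1/80641)*(-3*(-61) - 39159) = 2979684949*(183 - 39159)/80641 = (2979684949/80641)*(-38976) = -116136200572224/80641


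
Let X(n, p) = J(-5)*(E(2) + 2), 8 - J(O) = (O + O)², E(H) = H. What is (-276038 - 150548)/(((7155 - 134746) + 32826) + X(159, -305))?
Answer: 426586/95133 ≈ 4.4841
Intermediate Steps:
J(O) = 8 - 4*O² (J(O) = 8 - (O + O)² = 8 - (2*O)² = 8 - 4*O²)
X(n, p) = -368 (X(n, p) = (8 - 4*(-5)²)*(2 + 2) = (8 - 4*25)*4 = (8 - 100)*4 = -92*4 = -368)
(-276038 - 150548)/(((7155 - 134746) + 32826) + X(159, -305)) = (-276038 - 150548)/(((7155 - 134746) + 32826) - 368) = -426586/((-127591 + 32826) - 368) = -426586/(-94765 - 368) = -426586/(-95133) = -426586*(-1/95133) = 426586/95133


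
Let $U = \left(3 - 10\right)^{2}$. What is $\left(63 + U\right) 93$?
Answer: $10416$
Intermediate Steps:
$U = 49$ ($U = \left(3 - 10\right)^{2} = \left(-7\right)^{2} = 49$)
$\left(63 + U\right) 93 = \left(63 + 49\right) 93 = 112 \cdot 93 = 10416$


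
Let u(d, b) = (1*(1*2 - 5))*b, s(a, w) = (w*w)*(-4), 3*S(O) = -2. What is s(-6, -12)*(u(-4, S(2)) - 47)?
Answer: 25920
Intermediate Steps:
S(O) = -2/3 (S(O) = (1/3)*(-2) = -2/3)
s(a, w) = -4*w**2 (s(a, w) = w**2*(-4) = -4*w**2)
u(d, b) = -3*b (u(d, b) = (1*(2 - 5))*b = (1*(-3))*b = -3*b)
s(-6, -12)*(u(-4, S(2)) - 47) = (-4*(-12)**2)*(-3*(-2/3) - 47) = (-4*144)*(2 - 47) = -576*(-45) = 25920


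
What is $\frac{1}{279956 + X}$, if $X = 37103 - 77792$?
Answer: $\frac{1}{239267} \approx 4.1794 \cdot 10^{-6}$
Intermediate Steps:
$X = -40689$ ($X = 37103 - 77792 = -40689$)
$\frac{1}{279956 + X} = \frac{1}{279956 - 40689} = \frac{1}{239267}$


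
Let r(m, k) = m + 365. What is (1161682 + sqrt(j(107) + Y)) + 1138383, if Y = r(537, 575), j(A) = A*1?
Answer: 2300065 + sqrt(1009) ≈ 2.3001e+6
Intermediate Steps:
r(m, k) = 365 + m
j(A) = A
Y = 902 (Y = 365 + 537 = 902)
(1161682 + sqrt(j(107) + Y)) + 1138383 = (1161682 + sqrt(107 + 902)) + 1138383 = (1161682 + sqrt(1009)) + 1138383 = 2300065 + sqrt(1009)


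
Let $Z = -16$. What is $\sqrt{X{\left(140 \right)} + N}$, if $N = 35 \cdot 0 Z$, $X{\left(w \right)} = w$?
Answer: $2 \sqrt{35} \approx 11.832$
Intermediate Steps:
$N = 0$ ($N = 35 \cdot 0 \left(-16\right) = 0 \left(-16\right) = 0$)
$\sqrt{X{\left(140 \right)} + N} = \sqrt{140 + 0} = \sqrt{140} = 2 \sqrt{35}$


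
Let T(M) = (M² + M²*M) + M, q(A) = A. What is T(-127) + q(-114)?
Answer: -2032495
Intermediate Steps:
T(M) = M + M² + M³ (T(M) = (M² + M³) + M = M + M² + M³)
T(-127) + q(-114) = -127*(1 - 127 + (-127)²) - 114 = -127*(1 - 127 + 16129) - 114 = -127*16003 - 114 = -2032381 - 114 = -2032495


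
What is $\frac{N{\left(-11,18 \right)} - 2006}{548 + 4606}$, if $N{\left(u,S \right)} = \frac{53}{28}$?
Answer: $- \frac{18705}{48104} \approx -0.38884$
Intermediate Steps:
$N{\left(u,S \right)} = \frac{53}{28}$ ($N{\left(u,S \right)} = 53 \cdot \frac{1}{28} = \frac{53}{28}$)
$\frac{N{\left(-11,18 \right)} - 2006}{548 + 4606} = \frac{\frac{53}{28} - 2006}{548 + 4606} = - \frac{56115}{28 \cdot 5154} = \left(- \frac{56115}{28}\right) \frac{1}{5154} = - \frac{18705}{48104}$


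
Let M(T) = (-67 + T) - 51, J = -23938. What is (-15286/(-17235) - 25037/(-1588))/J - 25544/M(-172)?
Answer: 1673536249918669/18999739494360 ≈ 88.082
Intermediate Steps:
M(T) = -118 + T
(-15286/(-17235) - 25037/(-1588))/J - 25544/M(-172) = (-15286/(-17235) - 25037/(-1588))/(-23938) - 25544/(-118 - 172) = (-15286*(-1/17235) - 25037*(-1/1588))*(-1/23938) - 25544/(-290) = (15286/17235 + 25037/1588)*(-1/23938) - 25544*(-1/290) = (455786863/27369180)*(-1/23938) + 12772/145 = -455786863/655163430840 + 12772/145 = 1673536249918669/18999739494360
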